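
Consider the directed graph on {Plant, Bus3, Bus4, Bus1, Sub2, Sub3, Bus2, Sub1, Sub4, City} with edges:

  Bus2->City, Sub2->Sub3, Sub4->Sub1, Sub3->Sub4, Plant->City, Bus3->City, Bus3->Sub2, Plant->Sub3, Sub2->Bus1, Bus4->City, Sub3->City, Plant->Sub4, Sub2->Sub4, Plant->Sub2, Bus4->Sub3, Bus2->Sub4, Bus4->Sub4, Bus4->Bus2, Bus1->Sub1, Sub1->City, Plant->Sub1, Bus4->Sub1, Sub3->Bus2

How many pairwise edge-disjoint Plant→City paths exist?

4

Assign every edge capacity 1; by Menger, the answer equals the max flow.
Path Plant→City (+1); total 1.
Path Plant→Sub3→City (+1); total 2.
Path Plant→Sub1→City (+1); total 3.
Path Plant→Sub2→Sub3→Bus2→City (+1); total 4.
No residual Plant→City path; max flow = 4.
Certifying cut of size 4: {Plant→City, Plant→Sub2, Plant→Sub3, Sub1→City}.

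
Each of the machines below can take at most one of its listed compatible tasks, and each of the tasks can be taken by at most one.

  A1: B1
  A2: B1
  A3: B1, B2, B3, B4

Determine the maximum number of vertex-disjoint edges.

2

Unit-capacity flow: source→left, listed edges, right→sink; max matching = max flow.
Augmenting path A1→B1 (+1); matched 1.
Augmenting path A3→B2 (+1); matched 2.
No augmenting path remains; maximum matching = 2.
König certificate: {A3, B1} is a vertex cover of size 2 (every listed pair touches it), so no matching can be larger.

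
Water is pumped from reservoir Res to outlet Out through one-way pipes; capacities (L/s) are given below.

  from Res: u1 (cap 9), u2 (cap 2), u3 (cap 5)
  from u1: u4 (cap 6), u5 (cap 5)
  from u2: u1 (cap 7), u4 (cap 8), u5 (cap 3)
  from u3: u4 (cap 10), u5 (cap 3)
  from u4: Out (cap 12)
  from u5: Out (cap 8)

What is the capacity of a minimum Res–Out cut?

Augment Res→u1→u4→Out: bottleneck 6, flow now 6.
Augment Res→u1→u5→Out: bottleneck 3, flow now 9.
Augment Res→u2→u4→Out: bottleneck 2, flow now 11.
Augment Res→u3→u4→Out: bottleneck 4, flow now 15.
Augment Res→u3→u5→Out: bottleneck 1, flow now 16.
No augmenting path remains; maximum flow = 16.
By max-flow min-cut, the minimum cut capacity equals the max flow.
In the residual graph, reachable from Res: {Res}.
Min-cut edges: Res→u1 (9), Res→u2 (2), Res→u3 (5); capacity 9 + 2 + 5 = 16.

16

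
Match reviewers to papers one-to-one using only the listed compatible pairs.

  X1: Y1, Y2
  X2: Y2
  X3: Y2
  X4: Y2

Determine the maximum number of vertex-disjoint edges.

Unit-capacity flow: source→left, listed edges, right→sink; max matching = max flow.
Augmenting path X1→Y1 (+1); matched 1.
Augmenting path X2→Y2 (+1); matched 2.
No augmenting path remains; maximum matching = 2.
König certificate: {X1, Y2} is a vertex cover of size 2 (every listed pair touches it), so no matching can be larger.

2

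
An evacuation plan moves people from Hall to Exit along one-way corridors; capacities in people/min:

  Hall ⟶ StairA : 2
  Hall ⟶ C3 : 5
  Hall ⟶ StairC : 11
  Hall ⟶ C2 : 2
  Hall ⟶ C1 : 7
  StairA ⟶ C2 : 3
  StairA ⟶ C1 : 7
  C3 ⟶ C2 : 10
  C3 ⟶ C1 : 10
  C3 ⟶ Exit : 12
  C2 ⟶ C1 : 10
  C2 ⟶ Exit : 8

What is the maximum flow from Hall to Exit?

Augment Hall→C3→Exit: bottleneck 5, flow now 5.
Augment Hall→C2→Exit: bottleneck 2, flow now 7.
Augment Hall→StairA→C2→Exit: bottleneck 2, flow now 9.
No augmenting path remains; maximum flow = 9.
In the residual graph, reachable from Hall: {Hall, StairC, C1}.
Min-cut edges: Hall→StairA (2), Hall→C3 (5), Hall→C2 (2); capacity 2 + 5 + 2 = 9.
This cut is saturated, so no flow can exceed 9.

9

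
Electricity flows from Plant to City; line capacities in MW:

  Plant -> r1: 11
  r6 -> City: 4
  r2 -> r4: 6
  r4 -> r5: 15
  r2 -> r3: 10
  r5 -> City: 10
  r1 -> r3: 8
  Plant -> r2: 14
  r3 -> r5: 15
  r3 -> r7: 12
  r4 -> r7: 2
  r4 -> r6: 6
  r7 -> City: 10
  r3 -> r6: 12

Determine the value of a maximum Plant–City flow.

Augment Plant→r1→r3→r5→City: bottleneck 8, flow now 8.
Augment Plant→r2→r3→r5→City: bottleneck 2, flow now 10.
Augment Plant→r2→r3→r6→City: bottleneck 4, flow now 14.
Augment Plant→r2→r3→r7→City: bottleneck 4, flow now 18.
Augment Plant→r2→r4→r7→City: bottleneck 2, flow now 20.
Augment Plant→r2→r4→r5→r3→r7→City: bottleneck 2, flow now 22. (uses reverse residual edge)
No augmenting path remains; maximum flow = 22.
In the residual graph, reachable from Plant: {Plant, r1}.
Min-cut edges: Plant→r2 (14), r1→r3 (8); capacity 14 + 8 = 22.
This cut is saturated, so no flow can exceed 22.

22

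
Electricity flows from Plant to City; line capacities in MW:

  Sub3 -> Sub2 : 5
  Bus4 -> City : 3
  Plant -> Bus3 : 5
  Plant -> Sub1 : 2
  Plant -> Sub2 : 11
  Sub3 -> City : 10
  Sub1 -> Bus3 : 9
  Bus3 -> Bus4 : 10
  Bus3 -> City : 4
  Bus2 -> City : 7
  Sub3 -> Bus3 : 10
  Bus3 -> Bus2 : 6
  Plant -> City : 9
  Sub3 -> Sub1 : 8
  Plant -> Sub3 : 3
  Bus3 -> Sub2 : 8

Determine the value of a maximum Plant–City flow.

Augment Plant→City: bottleneck 9, flow now 9.
Augment Plant→Sub3→City: bottleneck 3, flow now 12.
Augment Plant→Bus3→City: bottleneck 4, flow now 16.
Augment Plant→Bus3→Bus4→City: bottleneck 1, flow now 17.
Augment Plant→Sub1→Bus3→Bus4→City: bottleneck 2, flow now 19.
No augmenting path remains; maximum flow = 19.
In the residual graph, reachable from Plant: {Plant, Sub2}.
Min-cut edges: Plant→Sub3 (3), Plant→Sub1 (2), Plant→Bus3 (5), Plant→City (9); capacity 3 + 2 + 5 + 9 = 19.
This cut is saturated, so no flow can exceed 19.

19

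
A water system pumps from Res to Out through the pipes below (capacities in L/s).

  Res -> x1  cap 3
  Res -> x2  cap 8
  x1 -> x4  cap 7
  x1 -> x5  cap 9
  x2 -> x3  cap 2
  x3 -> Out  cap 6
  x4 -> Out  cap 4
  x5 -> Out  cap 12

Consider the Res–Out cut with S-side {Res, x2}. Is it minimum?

Given cut capacity: 3 + 2 = 5.
Augment Res→x1→x4→Out: bottleneck 3, flow now 3.
Augment Res→x2→x3→Out: bottleneck 2, flow now 5.
No augmenting path remains; maximum flow = 5.
Cut capacity 5 equals the max flow, so it is a minimum cut.

Yes — it is a minimum cut (capacity 5).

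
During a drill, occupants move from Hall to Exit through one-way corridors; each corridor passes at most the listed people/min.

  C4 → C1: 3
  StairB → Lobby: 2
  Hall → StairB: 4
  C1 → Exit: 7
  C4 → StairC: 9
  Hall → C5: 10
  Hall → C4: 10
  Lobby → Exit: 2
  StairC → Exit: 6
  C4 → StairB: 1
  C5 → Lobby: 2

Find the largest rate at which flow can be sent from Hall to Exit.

11

Augment Hall→C5→Lobby→Exit: bottleneck 2, flow now 2.
Augment Hall→C4→C1→Exit: bottleneck 3, flow now 5.
Augment Hall→C4→StairC→Exit: bottleneck 6, flow now 11.
No augmenting path remains; maximum flow = 11.
In the residual graph, reachable from Hall: {Hall, C5, C4, StairB, Lobby, StairC}.
Min-cut edges: C4→C1 (3), Lobby→Exit (2), StairC→Exit (6); capacity 3 + 2 + 6 = 11.
This cut is saturated, so no flow can exceed 11.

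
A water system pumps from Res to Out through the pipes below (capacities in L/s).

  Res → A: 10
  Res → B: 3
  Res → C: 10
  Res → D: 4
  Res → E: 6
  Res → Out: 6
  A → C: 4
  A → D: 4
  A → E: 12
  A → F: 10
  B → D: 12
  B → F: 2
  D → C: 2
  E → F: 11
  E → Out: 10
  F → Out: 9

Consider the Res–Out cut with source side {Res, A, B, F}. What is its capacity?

67

Edges leaving {Res, A, B, F}: Res→C (10), Res→D (4), Res→E (6), Res→Out (6), A→C (4), A→D (4), A→E (12), B→D (12), F→Out (9).
Cut capacity = 10 + 4 + 6 + 6 + 4 + 4 + 12 + 12 + 9 = 67.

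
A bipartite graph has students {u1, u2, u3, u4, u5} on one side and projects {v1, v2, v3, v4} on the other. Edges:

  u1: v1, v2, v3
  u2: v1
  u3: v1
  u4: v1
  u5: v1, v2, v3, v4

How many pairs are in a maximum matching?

Unit-capacity flow: source→left, listed edges, right→sink; max matching = max flow.
Augmenting path u1→v1 (+1); matched 1.
Augmenting path u5→v2 (+1); matched 2.
Augmenting path u2→v1→u1→v3 (+1); matched 3.
No augmenting path remains; maximum matching = 3.
König certificate: {u1, u5, v1} is a vertex cover of size 3 (every listed pair touches it), so no matching can be larger.

3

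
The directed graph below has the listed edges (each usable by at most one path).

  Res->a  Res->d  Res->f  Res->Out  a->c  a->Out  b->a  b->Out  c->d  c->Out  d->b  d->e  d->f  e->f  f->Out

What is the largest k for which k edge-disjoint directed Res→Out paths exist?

Assign every edge capacity 1; by Menger, the answer equals the max flow.
Path Res→Out (+1); total 1.
Path Res→a→Out (+1); total 2.
Path Res→f→Out (+1); total 3.
Path Res→d→b→Out (+1); total 4.
No residual Res→Out path; max flow = 4.
Certifying cut of size 4: {Res→Out, Res→a, Res→d, Res→f}.

4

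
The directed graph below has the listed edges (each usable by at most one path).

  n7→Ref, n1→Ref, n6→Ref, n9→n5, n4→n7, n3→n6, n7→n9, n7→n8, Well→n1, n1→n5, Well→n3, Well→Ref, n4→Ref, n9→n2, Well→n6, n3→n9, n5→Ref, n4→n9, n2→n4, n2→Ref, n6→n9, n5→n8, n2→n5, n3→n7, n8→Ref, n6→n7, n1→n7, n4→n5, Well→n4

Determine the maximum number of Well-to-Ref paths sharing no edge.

5

Assign every edge capacity 1; by Menger, the answer equals the max flow.
Path Well→Ref (+1); total 1.
Path Well→n1→Ref (+1); total 2.
Path Well→n4→Ref (+1); total 3.
Path Well→n6→Ref (+1); total 4.
Path Well→n3→n7→Ref (+1); total 5.
No residual Well→Ref path; max flow = 5.
Certifying cut of size 5: {Well→Ref, Well→n1, Well→n3, Well→n4, Well→n6}.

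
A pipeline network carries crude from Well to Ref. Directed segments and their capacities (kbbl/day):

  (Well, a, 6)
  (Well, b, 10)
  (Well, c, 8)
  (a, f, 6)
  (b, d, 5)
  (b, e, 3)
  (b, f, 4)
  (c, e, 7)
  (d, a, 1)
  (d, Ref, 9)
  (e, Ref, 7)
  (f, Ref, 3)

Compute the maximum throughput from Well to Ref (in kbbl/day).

Augment Well→a→f→Ref: bottleneck 3, flow now 3.
Augment Well→b→d→Ref: bottleneck 5, flow now 8.
Augment Well→b→e→Ref: bottleneck 3, flow now 11.
Augment Well→c→e→Ref: bottleneck 4, flow now 15.
No augmenting path remains; maximum flow = 15.
In the residual graph, reachable from Well: {Well, a, b, c, e, f}.
Min-cut edges: b→d (5), e→Ref (7), f→Ref (3); capacity 5 + 7 + 3 = 15.
This cut is saturated, so no flow can exceed 15.

15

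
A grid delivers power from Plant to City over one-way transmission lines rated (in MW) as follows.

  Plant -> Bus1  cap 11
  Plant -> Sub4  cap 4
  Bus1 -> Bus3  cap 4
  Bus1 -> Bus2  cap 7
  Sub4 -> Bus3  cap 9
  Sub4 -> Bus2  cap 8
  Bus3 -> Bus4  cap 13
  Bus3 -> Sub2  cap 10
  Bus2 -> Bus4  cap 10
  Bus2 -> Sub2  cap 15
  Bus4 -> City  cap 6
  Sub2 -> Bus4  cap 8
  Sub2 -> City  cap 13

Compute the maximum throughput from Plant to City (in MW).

15

Augment Plant→Bus1→Bus3→Bus4→City: bottleneck 4, flow now 4.
Augment Plant→Bus1→Bus2→Bus4→City: bottleneck 2, flow now 6.
Augment Plant→Bus1→Bus2→Sub2→City: bottleneck 5, flow now 11.
Augment Plant→Sub4→Bus3→Sub2→City: bottleneck 4, flow now 15.
No augmenting path remains; maximum flow = 15.
In the residual graph, reachable from Plant: {Plant}.
Min-cut edges: Plant→Bus1 (11), Plant→Sub4 (4); capacity 11 + 4 = 15.
This cut is saturated, so no flow can exceed 15.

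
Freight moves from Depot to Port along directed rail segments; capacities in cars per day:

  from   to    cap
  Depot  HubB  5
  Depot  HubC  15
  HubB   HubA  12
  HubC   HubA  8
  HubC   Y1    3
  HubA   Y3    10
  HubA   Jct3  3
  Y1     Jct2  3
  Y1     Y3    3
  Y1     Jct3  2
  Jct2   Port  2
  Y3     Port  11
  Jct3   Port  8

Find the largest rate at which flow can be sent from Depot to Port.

Augment Depot→HubB→HubA→Y3→Port: bottleneck 5, flow now 5.
Augment Depot→HubC→HubA→Y3→Port: bottleneck 5, flow now 10.
Augment Depot→HubC→HubA→Jct3→Port: bottleneck 3, flow now 13.
Augment Depot→HubC→Y1→Jct2→Port: bottleneck 2, flow now 15.
Augment Depot→HubC→Y1→Y3→Port: bottleneck 1, flow now 16.
No augmenting path remains; maximum flow = 16.
In the residual graph, reachable from Depot: {Depot, HubC}.
Min-cut edges: Depot→HubB (5), HubC→HubA (8), HubC→Y1 (3); capacity 5 + 8 + 3 = 16.
This cut is saturated, so no flow can exceed 16.

16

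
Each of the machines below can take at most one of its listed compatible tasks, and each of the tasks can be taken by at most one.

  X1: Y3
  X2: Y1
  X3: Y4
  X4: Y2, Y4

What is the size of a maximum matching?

Unit-capacity flow: source→left, listed edges, right→sink; max matching = max flow.
Augmenting path X1→Y3 (+1); matched 1.
Augmenting path X2→Y1 (+1); matched 2.
Augmenting path X3→Y4 (+1); matched 3.
Augmenting path X4→Y2 (+1); matched 4.
No augmenting path remains; maximum matching = 4.
König certificate: {X1, X2, X3, X4} is a vertex cover of size 4 (every listed pair touches it), so no matching can be larger.

4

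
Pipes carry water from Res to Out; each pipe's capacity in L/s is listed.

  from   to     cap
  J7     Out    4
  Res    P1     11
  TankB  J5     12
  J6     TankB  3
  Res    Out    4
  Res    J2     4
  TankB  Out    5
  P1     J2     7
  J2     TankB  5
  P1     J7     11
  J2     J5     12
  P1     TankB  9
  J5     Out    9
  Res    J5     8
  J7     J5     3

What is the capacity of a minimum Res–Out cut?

22

Augment Res→Out: bottleneck 4, flow now 4.
Augment Res→J5→Out: bottleneck 8, flow now 12.
Augment Res→P1→J7→Out: bottleneck 4, flow now 16.
Augment Res→P1→TankB→Out: bottleneck 5, flow now 21.
Augment Res→J2→J5→Out: bottleneck 1, flow now 22.
No augmenting path remains; maximum flow = 22.
By max-flow min-cut, the minimum cut capacity equals the max flow.
In the residual graph, reachable from Res: {Res, P1, J2, J7, TankB, J5}.
Min-cut edges: Res→Out (4), J7→Out (4), TankB→Out (5), J5→Out (9); capacity 4 + 4 + 5 + 9 = 22.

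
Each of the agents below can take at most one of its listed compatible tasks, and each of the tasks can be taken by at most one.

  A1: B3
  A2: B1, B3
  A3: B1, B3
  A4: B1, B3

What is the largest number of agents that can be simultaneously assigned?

Unit-capacity flow: source→left, listed edges, right→sink; max matching = max flow.
Augmenting path A1→B3 (+1); matched 1.
Augmenting path A2→B1 (+1); matched 2.
No augmenting path remains; maximum matching = 2.
König certificate: {B1, B3} is a vertex cover of size 2 (every listed pair touches it), so no matching can be larger.

2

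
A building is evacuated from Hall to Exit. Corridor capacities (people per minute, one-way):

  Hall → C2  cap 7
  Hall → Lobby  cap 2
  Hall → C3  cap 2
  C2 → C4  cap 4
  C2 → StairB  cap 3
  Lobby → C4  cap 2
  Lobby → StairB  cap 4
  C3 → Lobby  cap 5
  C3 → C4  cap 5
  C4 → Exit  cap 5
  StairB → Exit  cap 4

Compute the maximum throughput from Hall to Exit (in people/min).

Augment Hall→C2→C4→Exit: bottleneck 4, flow now 4.
Augment Hall→C2→StairB→Exit: bottleneck 3, flow now 7.
Augment Hall→Lobby→C4→Exit: bottleneck 1, flow now 8.
Augment Hall→Lobby→StairB→Exit: bottleneck 1, flow now 9.
No augmenting path remains; maximum flow = 9.
In the residual graph, reachable from Hall: {Hall, C2, Lobby, C3, C4, StairB}.
Min-cut edges: C4→Exit (5), StairB→Exit (4); capacity 5 + 4 = 9.
This cut is saturated, so no flow can exceed 9.

9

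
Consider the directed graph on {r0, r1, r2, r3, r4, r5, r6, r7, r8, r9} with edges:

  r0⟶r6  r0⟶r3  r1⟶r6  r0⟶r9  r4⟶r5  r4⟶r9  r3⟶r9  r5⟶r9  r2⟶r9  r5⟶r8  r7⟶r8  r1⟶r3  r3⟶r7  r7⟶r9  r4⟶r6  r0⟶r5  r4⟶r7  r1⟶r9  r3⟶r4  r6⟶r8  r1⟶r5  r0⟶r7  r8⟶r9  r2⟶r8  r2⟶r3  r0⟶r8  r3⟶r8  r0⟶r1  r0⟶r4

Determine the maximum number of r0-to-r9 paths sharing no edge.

Assign every edge capacity 1; by Menger, the answer equals the max flow.
Path r0→r9 (+1); total 1.
Path r0→r1→r9 (+1); total 2.
Path r0→r3→r9 (+1); total 3.
Path r0→r4→r9 (+1); total 4.
Path r0→r5→r9 (+1); total 5.
Path r0→r7→r9 (+1); total 6.
Path r0→r8→r9 (+1); total 7.
No residual r0→r9 path; max flow = 7.
Certifying cut of size 7: {r0→r1, r0→r3, r0→r4, r0→r5, r0→r7, r0→r9, r8→r9}.

7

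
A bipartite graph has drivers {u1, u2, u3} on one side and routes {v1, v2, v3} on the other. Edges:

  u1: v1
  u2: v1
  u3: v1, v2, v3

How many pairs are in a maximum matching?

2

Unit-capacity flow: source→left, listed edges, right→sink; max matching = max flow.
Augmenting path u1→v1 (+1); matched 1.
Augmenting path u3→v2 (+1); matched 2.
No augmenting path remains; maximum matching = 2.
König certificate: {u3, v1} is a vertex cover of size 2 (every listed pair touches it), so no matching can be larger.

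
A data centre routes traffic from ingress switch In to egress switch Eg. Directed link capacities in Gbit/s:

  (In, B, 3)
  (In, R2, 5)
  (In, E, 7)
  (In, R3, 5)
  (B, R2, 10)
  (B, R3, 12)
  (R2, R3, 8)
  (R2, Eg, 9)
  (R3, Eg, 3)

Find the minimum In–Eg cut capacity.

Augment In→R2→Eg: bottleneck 5, flow now 5.
Augment In→R3→Eg: bottleneck 3, flow now 8.
Augment In→B→R2→Eg: bottleneck 3, flow now 11.
No augmenting path remains; maximum flow = 11.
By max-flow min-cut, the minimum cut capacity equals the max flow.
In the residual graph, reachable from In: {In, E, R3}.
Min-cut edges: In→B (3), In→R2 (5), R3→Eg (3); capacity 3 + 5 + 3 = 11.

11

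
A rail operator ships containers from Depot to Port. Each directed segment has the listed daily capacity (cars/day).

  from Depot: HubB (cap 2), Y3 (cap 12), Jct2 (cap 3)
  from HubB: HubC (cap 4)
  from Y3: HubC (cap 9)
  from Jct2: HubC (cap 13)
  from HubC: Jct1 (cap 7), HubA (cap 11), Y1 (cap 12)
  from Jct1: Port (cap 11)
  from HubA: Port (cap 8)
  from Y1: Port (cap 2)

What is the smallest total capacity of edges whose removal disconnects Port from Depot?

Augment Depot→HubB→HubC→Jct1→Port: bottleneck 2, flow now 2.
Augment Depot→Y3→HubC→Jct1→Port: bottleneck 5, flow now 7.
Augment Depot→Y3→HubC→HubA→Port: bottleneck 4, flow now 11.
Augment Depot→Jct2→HubC→HubA→Port: bottleneck 3, flow now 14.
No augmenting path remains; maximum flow = 14.
By max-flow min-cut, the minimum cut capacity equals the max flow.
In the residual graph, reachable from Depot: {Depot, Y3}.
Min-cut edges: Depot→HubB (2), Depot→Jct2 (3), Y3→HubC (9); capacity 2 + 3 + 9 = 14.

14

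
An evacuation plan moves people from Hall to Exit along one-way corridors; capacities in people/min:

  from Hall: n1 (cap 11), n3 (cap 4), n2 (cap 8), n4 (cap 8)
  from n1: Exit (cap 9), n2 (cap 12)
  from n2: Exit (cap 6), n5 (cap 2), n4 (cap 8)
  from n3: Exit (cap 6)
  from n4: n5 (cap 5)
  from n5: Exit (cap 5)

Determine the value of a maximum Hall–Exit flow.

Augment Hall→n1→Exit: bottleneck 9, flow now 9.
Augment Hall→n2→Exit: bottleneck 6, flow now 15.
Augment Hall→n3→Exit: bottleneck 4, flow now 19.
Augment Hall→n2→n5→Exit: bottleneck 2, flow now 21.
Augment Hall→n4→n5→Exit: bottleneck 3, flow now 24.
No augmenting path remains; maximum flow = 24.
In the residual graph, reachable from Hall: {Hall, n1, n2, n4, n5}.
Min-cut edges: Hall→n3 (4), n1→Exit (9), n2→Exit (6), n5→Exit (5); capacity 4 + 9 + 6 + 5 = 24.
This cut is saturated, so no flow can exceed 24.

24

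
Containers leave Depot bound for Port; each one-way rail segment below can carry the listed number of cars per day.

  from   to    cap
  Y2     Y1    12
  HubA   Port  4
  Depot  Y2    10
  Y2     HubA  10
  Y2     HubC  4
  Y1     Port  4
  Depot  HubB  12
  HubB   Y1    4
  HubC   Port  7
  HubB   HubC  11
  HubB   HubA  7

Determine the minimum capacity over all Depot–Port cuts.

Augment Depot→HubB→HubC→Port: bottleneck 7, flow now 7.
Augment Depot→HubB→HubA→Port: bottleneck 4, flow now 11.
Augment Depot→HubB→Y1→Port: bottleneck 1, flow now 12.
Augment Depot→Y2→Y1→Port: bottleneck 3, flow now 15.
No augmenting path remains; maximum flow = 15.
By max-flow min-cut, the minimum cut capacity equals the max flow.
In the residual graph, reachable from Depot: {Depot, HubB, Y2, HubC, HubA, Y1}.
Min-cut edges: HubC→Port (7), HubA→Port (4), Y1→Port (4); capacity 7 + 4 + 4 = 15.

15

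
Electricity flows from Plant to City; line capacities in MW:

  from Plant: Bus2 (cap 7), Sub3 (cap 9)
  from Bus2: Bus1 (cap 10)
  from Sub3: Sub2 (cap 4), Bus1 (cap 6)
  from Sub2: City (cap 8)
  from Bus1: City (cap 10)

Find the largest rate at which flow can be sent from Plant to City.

Augment Plant→Bus2→Bus1→City: bottleneck 7, flow now 7.
Augment Plant→Sub3→Sub2→City: bottleneck 4, flow now 11.
Augment Plant→Sub3→Bus1→City: bottleneck 3, flow now 14.
No augmenting path remains; maximum flow = 14.
In the residual graph, reachable from Plant: {Plant, Bus2, Sub3, Bus1}.
Min-cut edges: Sub3→Sub2 (4), Bus1→City (10); capacity 4 + 10 = 14.
This cut is saturated, so no flow can exceed 14.

14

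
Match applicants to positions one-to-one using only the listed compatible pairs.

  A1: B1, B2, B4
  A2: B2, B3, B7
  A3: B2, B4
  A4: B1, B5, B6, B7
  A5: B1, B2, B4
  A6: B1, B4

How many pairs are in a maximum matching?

5

Unit-capacity flow: source→left, listed edges, right→sink; max matching = max flow.
Augmenting path A1→B1 (+1); matched 1.
Augmenting path A2→B2 (+1); matched 2.
Augmenting path A3→B4 (+1); matched 3.
Augmenting path A4→B5 (+1); matched 4.
Augmenting path A5→B2→A2→B3 (+1); matched 5.
No augmenting path remains; maximum matching = 5.
König certificate: {A2, A4, B1, B2, B4} is a vertex cover of size 5 (every listed pair touches it), so no matching can be larger.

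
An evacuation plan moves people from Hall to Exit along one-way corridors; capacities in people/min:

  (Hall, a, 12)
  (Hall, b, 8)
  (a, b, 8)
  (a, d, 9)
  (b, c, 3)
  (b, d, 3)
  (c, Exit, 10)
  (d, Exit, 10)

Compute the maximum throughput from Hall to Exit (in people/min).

Augment Hall→a→d→Exit: bottleneck 9, flow now 9.
Augment Hall→b→c→Exit: bottleneck 3, flow now 12.
Augment Hall→b→d→Exit: bottleneck 1, flow now 13.
No augmenting path remains; maximum flow = 13.
In the residual graph, reachable from Hall: {Hall, a, b, d}.
Min-cut edges: b→c (3), d→Exit (10); capacity 3 + 10 = 13.
This cut is saturated, so no flow can exceed 13.

13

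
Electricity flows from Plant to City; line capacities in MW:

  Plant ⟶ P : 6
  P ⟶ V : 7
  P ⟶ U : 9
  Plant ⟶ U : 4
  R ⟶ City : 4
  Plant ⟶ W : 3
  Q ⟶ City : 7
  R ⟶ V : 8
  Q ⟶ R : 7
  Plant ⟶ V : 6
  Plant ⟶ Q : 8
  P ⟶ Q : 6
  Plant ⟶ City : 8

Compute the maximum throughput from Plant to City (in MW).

Augment Plant→City: bottleneck 8, flow now 8.
Augment Plant→Q→City: bottleneck 7, flow now 15.
Augment Plant→Q→R→City: bottleneck 1, flow now 16.
Augment Plant→P→Q→R→City: bottleneck 3, flow now 19.
No augmenting path remains; maximum flow = 19.
In the residual graph, reachable from Plant: {Plant, P, Q, R, U, V, W}.
Min-cut edges: Plant→City (8), Q→City (7), R→City (4); capacity 8 + 7 + 4 = 19.
This cut is saturated, so no flow can exceed 19.

19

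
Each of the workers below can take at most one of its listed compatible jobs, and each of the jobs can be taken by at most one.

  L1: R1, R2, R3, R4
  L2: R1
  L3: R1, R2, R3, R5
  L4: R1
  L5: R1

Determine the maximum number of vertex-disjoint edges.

Unit-capacity flow: source→left, listed edges, right→sink; max matching = max flow.
Augmenting path L1→R1 (+1); matched 1.
Augmenting path L3→R2 (+1); matched 2.
Augmenting path L2→R1→L1→R3 (+1); matched 3.
No augmenting path remains; maximum matching = 3.
König certificate: {L1, L3, R1} is a vertex cover of size 3 (every listed pair touches it), so no matching can be larger.

3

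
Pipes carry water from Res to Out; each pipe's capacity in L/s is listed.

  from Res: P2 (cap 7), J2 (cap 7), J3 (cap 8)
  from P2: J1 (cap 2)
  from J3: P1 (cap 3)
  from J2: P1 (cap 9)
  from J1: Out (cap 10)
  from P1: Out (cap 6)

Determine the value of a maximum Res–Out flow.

8

Augment Res→P2→J1→Out: bottleneck 2, flow now 2.
Augment Res→J3→P1→Out: bottleneck 3, flow now 5.
Augment Res→J2→P1→Out: bottleneck 3, flow now 8.
No augmenting path remains; maximum flow = 8.
In the residual graph, reachable from Res: {Res, P2, J3, J2, P1}.
Min-cut edges: P2→J1 (2), P1→Out (6); capacity 2 + 6 = 8.
This cut is saturated, so no flow can exceed 8.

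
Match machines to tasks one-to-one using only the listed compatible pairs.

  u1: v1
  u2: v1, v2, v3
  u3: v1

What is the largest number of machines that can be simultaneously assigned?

2

Unit-capacity flow: source→left, listed edges, right→sink; max matching = max flow.
Augmenting path u1→v1 (+1); matched 1.
Augmenting path u2→v2 (+1); matched 2.
No augmenting path remains; maximum matching = 2.
König certificate: {u2, v1} is a vertex cover of size 2 (every listed pair touches it), so no matching can be larger.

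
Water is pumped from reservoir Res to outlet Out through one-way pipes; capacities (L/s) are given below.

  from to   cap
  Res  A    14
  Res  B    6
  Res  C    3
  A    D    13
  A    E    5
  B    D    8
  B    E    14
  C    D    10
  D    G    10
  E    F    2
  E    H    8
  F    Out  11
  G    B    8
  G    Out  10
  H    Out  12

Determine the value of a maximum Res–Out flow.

20

Augment Res→A→D→G→Out: bottleneck 10, flow now 10.
Augment Res→A→E→F→Out: bottleneck 2, flow now 12.
Augment Res→A→E→H→Out: bottleneck 2, flow now 14.
Augment Res→B→E→H→Out: bottleneck 6, flow now 20.
No augmenting path remains; maximum flow = 20.
In the residual graph, reachable from Res: {Res, A, B, C, D, E}.
Min-cut edges: D→G (10), E→F (2), E→H (8); capacity 10 + 2 + 8 = 20.
This cut is saturated, so no flow can exceed 20.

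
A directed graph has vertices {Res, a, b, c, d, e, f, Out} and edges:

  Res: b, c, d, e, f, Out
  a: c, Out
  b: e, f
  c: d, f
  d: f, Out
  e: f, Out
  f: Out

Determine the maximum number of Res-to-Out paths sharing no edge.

4

Assign every edge capacity 1; by Menger, the answer equals the max flow.
Path Res→Out (+1); total 1.
Path Res→d→Out (+1); total 2.
Path Res→e→Out (+1); total 3.
Path Res→f→Out (+1); total 4.
No residual Res→Out path; max flow = 4.
Certifying cut of size 4: {Res→Out, d→Out, e→Out, f→Out}.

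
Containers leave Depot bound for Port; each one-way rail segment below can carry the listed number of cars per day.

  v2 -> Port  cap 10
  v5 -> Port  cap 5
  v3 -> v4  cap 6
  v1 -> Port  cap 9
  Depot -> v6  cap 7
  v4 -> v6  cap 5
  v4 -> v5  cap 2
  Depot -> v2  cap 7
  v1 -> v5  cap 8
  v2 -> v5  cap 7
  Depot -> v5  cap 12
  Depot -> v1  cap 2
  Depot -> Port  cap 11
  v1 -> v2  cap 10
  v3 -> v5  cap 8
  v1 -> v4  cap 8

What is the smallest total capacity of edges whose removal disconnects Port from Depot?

25

Augment Depot→Port: bottleneck 11, flow now 11.
Augment Depot→v1→Port: bottleneck 2, flow now 13.
Augment Depot→v2→Port: bottleneck 7, flow now 20.
Augment Depot→v5→Port: bottleneck 5, flow now 25.
No augmenting path remains; maximum flow = 25.
By max-flow min-cut, the minimum cut capacity equals the max flow.
In the residual graph, reachable from Depot: {Depot, v5, v6}.
Min-cut edges: Depot→v1 (2), Depot→v2 (7), Depot→Port (11), v5→Port (5); capacity 2 + 7 + 11 + 5 = 25.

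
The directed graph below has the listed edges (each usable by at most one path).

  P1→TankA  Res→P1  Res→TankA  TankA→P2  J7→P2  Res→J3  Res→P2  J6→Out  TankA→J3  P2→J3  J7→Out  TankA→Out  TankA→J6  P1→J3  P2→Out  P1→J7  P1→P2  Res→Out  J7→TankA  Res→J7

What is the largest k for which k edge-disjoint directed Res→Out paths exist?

5

Assign every edge capacity 1; by Menger, the answer equals the max flow.
Path Res→Out (+1); total 1.
Path Res→J7→Out (+1); total 2.
Path Res→TankA→Out (+1); total 3.
Path Res→P2→Out (+1); total 4.
Path Res→P1→TankA→J6→Out (+1); total 5.
No residual Res→Out path; max flow = 5.
Certifying cut of size 5: {Res→J7, Res→Out, Res→P1, Res→P2, Res→TankA}.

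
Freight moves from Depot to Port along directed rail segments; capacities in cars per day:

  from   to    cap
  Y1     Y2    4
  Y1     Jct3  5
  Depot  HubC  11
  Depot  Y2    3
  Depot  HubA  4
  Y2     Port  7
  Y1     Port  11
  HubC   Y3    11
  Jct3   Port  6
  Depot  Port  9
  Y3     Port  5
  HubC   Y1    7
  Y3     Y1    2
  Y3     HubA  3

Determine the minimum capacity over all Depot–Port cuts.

Augment Depot→Port: bottleneck 9, flow now 9.
Augment Depot→Y2→Port: bottleneck 3, flow now 12.
Augment Depot→HubC→Y3→Port: bottleneck 5, flow now 17.
Augment Depot→HubC→Y1→Port: bottleneck 6, flow now 23.
No augmenting path remains; maximum flow = 23.
By max-flow min-cut, the minimum cut capacity equals the max flow.
In the residual graph, reachable from Depot: {Depot, HubA}.
Min-cut edges: Depot→HubC (11), Depot→Y2 (3), Depot→Port (9); capacity 11 + 3 + 9 = 23.

23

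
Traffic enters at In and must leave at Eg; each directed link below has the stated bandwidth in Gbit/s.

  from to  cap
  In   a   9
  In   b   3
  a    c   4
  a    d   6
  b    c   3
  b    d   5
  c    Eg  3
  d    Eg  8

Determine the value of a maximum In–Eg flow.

11

Augment In→a→c→Eg: bottleneck 3, flow now 3.
Augment In→a→d→Eg: bottleneck 6, flow now 9.
Augment In→b→d→Eg: bottleneck 2, flow now 11.
No augmenting path remains; maximum flow = 11.
In the residual graph, reachable from In: {In, a, b, c, d}.
Min-cut edges: c→Eg (3), d→Eg (8); capacity 3 + 8 = 11.
This cut is saturated, so no flow can exceed 11.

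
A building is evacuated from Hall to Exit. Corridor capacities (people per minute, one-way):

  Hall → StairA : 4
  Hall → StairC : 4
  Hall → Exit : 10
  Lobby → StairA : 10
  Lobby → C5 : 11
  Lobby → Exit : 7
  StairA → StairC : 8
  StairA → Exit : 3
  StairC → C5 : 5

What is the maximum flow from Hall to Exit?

Augment Hall→Exit: bottleneck 10, flow now 10.
Augment Hall→StairA→Exit: bottleneck 3, flow now 13.
No augmenting path remains; maximum flow = 13.
In the residual graph, reachable from Hall: {Hall, StairA, StairC, C5}.
Min-cut edges: Hall→Exit (10), StairA→Exit (3); capacity 10 + 3 = 13.
This cut is saturated, so no flow can exceed 13.

13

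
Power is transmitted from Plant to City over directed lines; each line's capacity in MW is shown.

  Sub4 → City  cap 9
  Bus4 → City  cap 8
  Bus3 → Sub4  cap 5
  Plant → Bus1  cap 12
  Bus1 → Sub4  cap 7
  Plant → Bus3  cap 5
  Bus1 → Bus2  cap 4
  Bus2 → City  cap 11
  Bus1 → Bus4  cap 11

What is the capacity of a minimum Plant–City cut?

Augment Plant→Bus3→Sub4→City: bottleneck 5, flow now 5.
Augment Plant→Bus1→Bus2→City: bottleneck 4, flow now 9.
Augment Plant→Bus1→Sub4→City: bottleneck 4, flow now 13.
Augment Plant→Bus1→Bus4→City: bottleneck 4, flow now 17.
No augmenting path remains; maximum flow = 17.
By max-flow min-cut, the minimum cut capacity equals the max flow.
In the residual graph, reachable from Plant: {Plant}.
Min-cut edges: Plant→Bus3 (5), Plant→Bus1 (12); capacity 5 + 12 = 17.

17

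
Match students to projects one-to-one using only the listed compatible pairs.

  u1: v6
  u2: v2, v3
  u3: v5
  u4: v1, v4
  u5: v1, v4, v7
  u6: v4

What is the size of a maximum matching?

6

Unit-capacity flow: source→left, listed edges, right→sink; max matching = max flow.
Augmenting path u1→v6 (+1); matched 1.
Augmenting path u2→v2 (+1); matched 2.
Augmenting path u3→v5 (+1); matched 3.
Augmenting path u4→v1 (+1); matched 4.
Augmenting path u5→v4 (+1); matched 5.
Augmenting path u6→v4→u5→v7 (+1); matched 6.
No augmenting path remains; maximum matching = 6.
König certificate: {u1, u2, u3, u4, u5, u6} is a vertex cover of size 6 (every listed pair touches it), so no matching can be larger.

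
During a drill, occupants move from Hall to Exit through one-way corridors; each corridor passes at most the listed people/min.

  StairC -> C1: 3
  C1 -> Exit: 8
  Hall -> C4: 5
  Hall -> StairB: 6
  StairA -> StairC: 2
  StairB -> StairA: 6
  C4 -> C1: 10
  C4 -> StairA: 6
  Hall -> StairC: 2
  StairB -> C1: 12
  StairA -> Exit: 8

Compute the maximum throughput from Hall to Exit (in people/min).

Augment Hall→C4→StairA→Exit: bottleneck 5, flow now 5.
Augment Hall→StairC→C1→Exit: bottleneck 2, flow now 7.
Augment Hall→StairB→StairA→Exit: bottleneck 3, flow now 10.
Augment Hall→StairB→C1→Exit: bottleneck 3, flow now 13.
No augmenting path remains; maximum flow = 13.
In the residual graph, reachable from Hall: {Hall}.
Min-cut edges: Hall→C4 (5), Hall→StairC (2), Hall→StairB (6); capacity 5 + 2 + 6 = 13.
This cut is saturated, so no flow can exceed 13.

13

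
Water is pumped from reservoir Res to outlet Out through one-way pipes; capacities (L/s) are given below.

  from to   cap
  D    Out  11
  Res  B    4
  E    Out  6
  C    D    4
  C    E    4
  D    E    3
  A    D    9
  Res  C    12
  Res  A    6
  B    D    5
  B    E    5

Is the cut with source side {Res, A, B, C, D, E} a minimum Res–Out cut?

Given cut capacity: 11 + 6 = 17.
Augment Res→A→D→Out: bottleneck 6, flow now 6.
Augment Res→B→D→Out: bottleneck 4, flow now 10.
Augment Res→C→D→Out: bottleneck 1, flow now 11.
Augment Res→C→E→Out: bottleneck 4, flow now 15.
Augment Res→C→D→E→Out: bottleneck 2, flow now 17.
No augmenting path remains; maximum flow = 17.
Cut capacity 17 equals the max flow, so it is a minimum cut.

Yes — it is a minimum cut (capacity 17).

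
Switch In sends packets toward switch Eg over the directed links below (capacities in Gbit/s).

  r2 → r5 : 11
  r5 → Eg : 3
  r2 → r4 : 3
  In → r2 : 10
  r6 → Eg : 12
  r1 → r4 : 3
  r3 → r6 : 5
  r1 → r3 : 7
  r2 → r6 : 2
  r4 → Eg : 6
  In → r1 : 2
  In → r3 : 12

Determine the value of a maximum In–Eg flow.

Augment In→r1→r4→Eg: bottleneck 2, flow now 2.
Augment In→r2→r4→Eg: bottleneck 3, flow now 5.
Augment In→r2→r5→Eg: bottleneck 3, flow now 8.
Augment In→r2→r6→Eg: bottleneck 2, flow now 10.
Augment In→r3→r6→Eg: bottleneck 5, flow now 15.
No augmenting path remains; maximum flow = 15.
In the residual graph, reachable from In: {In, r2, r3, r5}.
Min-cut edges: In→r1 (2), r2→r4 (3), r2→r6 (2), r3→r6 (5), r5→Eg (3); capacity 2 + 3 + 2 + 5 + 3 = 15.
This cut is saturated, so no flow can exceed 15.

15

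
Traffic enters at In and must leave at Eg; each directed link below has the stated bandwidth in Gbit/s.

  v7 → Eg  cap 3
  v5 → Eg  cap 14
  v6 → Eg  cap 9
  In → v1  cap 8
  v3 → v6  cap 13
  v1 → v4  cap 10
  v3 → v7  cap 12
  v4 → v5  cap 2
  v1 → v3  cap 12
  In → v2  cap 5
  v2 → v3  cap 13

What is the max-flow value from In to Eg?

13

Augment In→v1→v3→v6→Eg: bottleneck 8, flow now 8.
Augment In→v2→v3→v6→Eg: bottleneck 1, flow now 9.
Augment In→v2→v3→v7→Eg: bottleneck 3, flow now 12.
Augment In→v2→v3→v1→v4→v5→Eg: bottleneck 1, flow now 13. (uses reverse residual edge)
No augmenting path remains; maximum flow = 13.
In the residual graph, reachable from In: {In}.
Min-cut edges: In→v1 (8), In→v2 (5); capacity 8 + 5 = 13.
This cut is saturated, so no flow can exceed 13.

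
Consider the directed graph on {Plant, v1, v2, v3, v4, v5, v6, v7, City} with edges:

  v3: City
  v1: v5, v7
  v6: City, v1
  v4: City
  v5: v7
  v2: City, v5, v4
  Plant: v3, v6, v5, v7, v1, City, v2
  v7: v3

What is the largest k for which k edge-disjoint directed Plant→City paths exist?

4

Assign every edge capacity 1; by Menger, the answer equals the max flow.
Path Plant→City (+1); total 1.
Path Plant→v2→City (+1); total 2.
Path Plant→v3→City (+1); total 3.
Path Plant→v6→City (+1); total 4.
No residual Plant→City path; max flow = 4.
Certifying cut of size 4: {Plant→City, Plant→v2, Plant→v6, v3→City}.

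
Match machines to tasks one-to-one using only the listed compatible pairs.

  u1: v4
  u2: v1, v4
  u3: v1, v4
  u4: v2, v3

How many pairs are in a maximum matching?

3

Unit-capacity flow: source→left, listed edges, right→sink; max matching = max flow.
Augmenting path u1→v4 (+1); matched 1.
Augmenting path u2→v1 (+1); matched 2.
Augmenting path u4→v2 (+1); matched 3.
No augmenting path remains; maximum matching = 3.
König certificate: {u4, v1, v4} is a vertex cover of size 3 (every listed pair touches it), so no matching can be larger.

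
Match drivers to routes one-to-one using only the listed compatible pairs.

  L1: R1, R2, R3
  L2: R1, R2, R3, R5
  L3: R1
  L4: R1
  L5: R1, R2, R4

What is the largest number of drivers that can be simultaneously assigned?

4

Unit-capacity flow: source→left, listed edges, right→sink; max matching = max flow.
Augmenting path L1→R1 (+1); matched 1.
Augmenting path L2→R2 (+1); matched 2.
Augmenting path L5→R4 (+1); matched 3.
Augmenting path L3→R1→L1→R3 (+1); matched 4.
No augmenting path remains; maximum matching = 4.
König certificate: {L1, L2, L5, R1} is a vertex cover of size 4 (every listed pair touches it), so no matching can be larger.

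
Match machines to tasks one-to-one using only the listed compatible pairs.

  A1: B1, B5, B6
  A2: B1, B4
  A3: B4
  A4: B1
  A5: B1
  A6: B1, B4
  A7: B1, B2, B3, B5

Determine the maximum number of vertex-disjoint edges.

4

Unit-capacity flow: source→left, listed edges, right→sink; max matching = max flow.
Augmenting path A1→B1 (+1); matched 1.
Augmenting path A2→B4 (+1); matched 2.
Augmenting path A7→B2 (+1); matched 3.
Augmenting path A4→B1→A1→B5 (+1); matched 4.
No augmenting path remains; maximum matching = 4.
König certificate: {A1, A7, B1, B4} is a vertex cover of size 4 (every listed pair touches it), so no matching can be larger.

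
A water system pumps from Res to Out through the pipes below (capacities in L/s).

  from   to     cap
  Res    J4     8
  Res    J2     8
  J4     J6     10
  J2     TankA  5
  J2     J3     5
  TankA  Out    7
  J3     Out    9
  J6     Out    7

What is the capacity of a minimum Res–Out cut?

15

Augment Res→J4→J6→Out: bottleneck 7, flow now 7.
Augment Res→J2→TankA→Out: bottleneck 5, flow now 12.
Augment Res→J2→J3→Out: bottleneck 3, flow now 15.
No augmenting path remains; maximum flow = 15.
By max-flow min-cut, the minimum cut capacity equals the max flow.
In the residual graph, reachable from Res: {Res, J4, J6}.
Min-cut edges: Res→J2 (8), J6→Out (7); capacity 8 + 7 = 15.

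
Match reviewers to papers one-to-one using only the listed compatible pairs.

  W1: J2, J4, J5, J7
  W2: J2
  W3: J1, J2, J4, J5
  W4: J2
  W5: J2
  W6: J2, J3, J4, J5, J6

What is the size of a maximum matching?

Unit-capacity flow: source→left, listed edges, right→sink; max matching = max flow.
Augmenting path W1→J2 (+1); matched 1.
Augmenting path W3→J1 (+1); matched 2.
Augmenting path W6→J3 (+1); matched 3.
Augmenting path W2→J2→W1→J4 (+1); matched 4.
No augmenting path remains; maximum matching = 4.
König certificate: {W1, W3, W6, J2} is a vertex cover of size 4 (every listed pair touches it), so no matching can be larger.

4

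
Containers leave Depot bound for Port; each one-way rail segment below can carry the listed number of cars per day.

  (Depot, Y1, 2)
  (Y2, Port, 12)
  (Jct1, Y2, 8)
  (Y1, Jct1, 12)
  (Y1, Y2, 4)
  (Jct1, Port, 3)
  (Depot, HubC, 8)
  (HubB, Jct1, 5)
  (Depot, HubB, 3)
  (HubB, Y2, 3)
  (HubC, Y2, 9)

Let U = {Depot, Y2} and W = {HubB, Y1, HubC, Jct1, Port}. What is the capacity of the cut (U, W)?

Edges leaving {Depot, Y2}: Depot→HubB (3), Depot→Y1 (2), Depot→HubC (8), Y2→Port (12).
Cut capacity = 3 + 2 + 8 + 12 = 25.

25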